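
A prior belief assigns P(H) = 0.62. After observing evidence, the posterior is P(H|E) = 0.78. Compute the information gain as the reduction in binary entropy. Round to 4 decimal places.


H(prior) = -0.62*log2(0.62) - 0.38*log2(0.38)
= 0.958
H(post) = -0.78*log2(0.78) - 0.22*log2(0.22)
= 0.7602
IG = 0.958 - 0.7602 = 0.1979

0.1979


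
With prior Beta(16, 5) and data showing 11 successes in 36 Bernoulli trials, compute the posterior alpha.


Conjugate update: alpha_posterior = alpha_prior + k
= 16 + 11 = 27

27


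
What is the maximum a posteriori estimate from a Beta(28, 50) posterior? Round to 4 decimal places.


The MAP estimate equals the mode of the distribution.
Mode of Beta(a,b) = (a-1)/(a+b-2)
= 27/76
= 0.3553

0.3553


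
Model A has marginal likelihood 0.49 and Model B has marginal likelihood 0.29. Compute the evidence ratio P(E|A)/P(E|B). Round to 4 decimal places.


Evidence ratio = P(E|A) / P(E|B)
= 0.49 / 0.29
= 1.6897

1.6897


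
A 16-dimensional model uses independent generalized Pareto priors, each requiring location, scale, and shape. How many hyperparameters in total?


Per parameter: 3 (location, scale, and shape).
Total = 16 * 3 = 48

48


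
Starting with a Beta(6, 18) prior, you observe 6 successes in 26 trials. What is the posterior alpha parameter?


For a Beta-Binomial conjugate model:
Posterior alpha = prior alpha + number of successes
= 6 + 6 = 12

12


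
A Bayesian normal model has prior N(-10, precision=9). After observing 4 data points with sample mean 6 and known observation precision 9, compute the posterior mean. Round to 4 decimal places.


Posterior mean = (prior_precision * prior_mean + n * data_precision * data_mean) / (prior_precision + n * data_precision)
Numerator = 9*-10 + 4*9*6 = 126
Denominator = 9 + 4*9 = 45
Posterior mean = 2.8

2.8


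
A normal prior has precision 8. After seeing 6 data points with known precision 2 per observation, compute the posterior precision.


In the conjugate normal model, precisions add:
tau_posterior = tau_prior + n * tau_data
= 8 + 6*2 = 20

20


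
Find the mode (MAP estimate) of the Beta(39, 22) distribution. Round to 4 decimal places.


For Beta(a,b) with a,b > 1:
Mode = (a-1)/(a+b-2) = (39-1)/(61-2)
= 38/59 = 0.6441

0.6441


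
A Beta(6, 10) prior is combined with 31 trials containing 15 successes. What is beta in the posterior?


In conjugate updating:
beta_posterior = beta_prior + (n - k)
= 10 + (31 - 15)
= 10 + 16 = 26

26


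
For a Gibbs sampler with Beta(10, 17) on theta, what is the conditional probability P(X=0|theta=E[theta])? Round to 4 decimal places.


E[theta] = 10/(10+17) = 0.3704
P(X=0|theta) = 1 - theta = 0.6296

0.6296


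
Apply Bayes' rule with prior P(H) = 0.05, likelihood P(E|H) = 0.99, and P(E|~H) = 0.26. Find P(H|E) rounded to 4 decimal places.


Step 1: Compute marginal P(E) = P(E|H)P(H) + P(E|~H)P(~H)
= 0.99*0.05 + 0.26*0.95 = 0.2965
Step 2: P(H|E) = P(E|H)P(H)/P(E) = 0.0495/0.2965
= 0.1669

0.1669


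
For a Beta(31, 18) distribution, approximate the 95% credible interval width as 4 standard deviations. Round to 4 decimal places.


Variance of Beta(a,b) = ab / ((a+b)^2 * (a+b+1))
= 31*18 / ((49)^2 * 50)
= 0.0046
SD = sqrt(0.0046) = 0.0682
Width = 4 * SD = 0.2727

0.2727


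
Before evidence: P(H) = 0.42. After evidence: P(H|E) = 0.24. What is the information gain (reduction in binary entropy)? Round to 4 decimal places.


Prior entropy = 0.9815
Posterior entropy = 0.795
Information gain = 0.9815 - 0.795 = 0.1864

0.1864


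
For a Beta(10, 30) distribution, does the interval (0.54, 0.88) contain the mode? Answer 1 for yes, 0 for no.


Mode of Beta(a,b) = (a-1)/(a+b-2)
= (10-1)/(10+30-2) = 0.2368
Check: 0.54 <= 0.2368 <= 0.88?
Result: 0

0


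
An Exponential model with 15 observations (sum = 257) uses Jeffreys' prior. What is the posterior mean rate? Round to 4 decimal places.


Posterior Gamma(15, 257)
E[lambda] = 15/257 = 0.0584

0.0584


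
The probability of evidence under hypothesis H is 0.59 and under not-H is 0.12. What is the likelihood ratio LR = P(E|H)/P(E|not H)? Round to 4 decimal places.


LR = 0.59 / 0.12
= 4.9167

4.9167


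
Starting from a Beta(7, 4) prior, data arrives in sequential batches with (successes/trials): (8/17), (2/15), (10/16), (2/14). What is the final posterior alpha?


In sequential Bayesian updating, we sum all successes.
Total successes = 22
Final alpha = 7 + 22 = 29

29


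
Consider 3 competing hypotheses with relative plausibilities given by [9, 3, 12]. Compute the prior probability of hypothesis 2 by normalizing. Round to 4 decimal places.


Sum of weights = 9 + 3 + 12 = 24
Normalized prior for H2 = 3 / 24
= 0.125

0.125


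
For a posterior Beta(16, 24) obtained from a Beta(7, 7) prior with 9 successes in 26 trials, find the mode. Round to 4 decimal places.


Mode = (alpha - 1) / (alpha + beta - 2)
= 15 / 38
= 0.3947

0.3947


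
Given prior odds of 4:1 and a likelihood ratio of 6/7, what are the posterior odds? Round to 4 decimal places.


Posterior odds = prior odds * LR
Prior odds = 4/1 = 4.0
LR = 6/7 = 0.8571
Posterior odds = 4.0 * 0.8571 = 3.4286

3.4286


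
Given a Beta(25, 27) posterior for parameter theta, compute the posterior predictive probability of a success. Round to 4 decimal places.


For a Beta-Bernoulli model, the predictive probability is the mean:
P(success) = 25/(25+27) = 25/52 = 0.4808

0.4808


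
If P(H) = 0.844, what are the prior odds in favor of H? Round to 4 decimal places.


Prior odds = P(H) / (1 - P(H))
= 0.844 / 0.156
= 5.4103

5.4103


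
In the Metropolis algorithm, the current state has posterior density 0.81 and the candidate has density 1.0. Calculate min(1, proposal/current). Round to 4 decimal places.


Ratio = 1.0/0.81 = 1.2346
Acceptance probability = min(1, 1.2346)
= 1.0

1.0


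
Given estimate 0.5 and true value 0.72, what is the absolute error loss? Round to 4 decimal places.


Absolute error = |estimate - true|
= |-0.22| = 0.22

0.22


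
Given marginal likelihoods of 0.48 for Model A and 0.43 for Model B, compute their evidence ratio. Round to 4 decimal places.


Ratio = ML(A) / ML(B) = 0.48/0.43
= 1.1163

1.1163


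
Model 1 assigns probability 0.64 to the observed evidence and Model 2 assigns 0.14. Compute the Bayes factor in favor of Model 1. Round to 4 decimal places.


BF = P(data|M1) / P(data|M2)
= 0.64 / 0.14 = 4.5714

4.5714


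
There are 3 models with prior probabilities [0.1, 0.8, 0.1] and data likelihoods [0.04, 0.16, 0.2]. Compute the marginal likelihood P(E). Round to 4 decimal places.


P(E) = sum over models of P(M_i) * P(E|M_i)
= 0.1*0.04 + 0.8*0.16 + 0.1*0.2
= 0.152

0.152


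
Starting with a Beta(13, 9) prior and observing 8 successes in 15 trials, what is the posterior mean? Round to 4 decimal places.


Posterior parameters: alpha = 13 + 8 = 21
beta = 9 + 7 = 16
Posterior mean = alpha / (alpha + beta) = 21 / 37
= 0.5676

0.5676


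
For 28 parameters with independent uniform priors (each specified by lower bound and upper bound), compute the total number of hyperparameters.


A uniform prior has 2 hyperparameters per parameter.
Total = 28 * 2 = 56

56


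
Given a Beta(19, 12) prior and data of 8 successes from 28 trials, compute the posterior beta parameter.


Number of failures = 28 - 8 = 20
Posterior beta = 12 + 20 = 32

32


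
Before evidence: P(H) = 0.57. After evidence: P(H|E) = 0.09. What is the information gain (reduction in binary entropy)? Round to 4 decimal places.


Prior entropy = 0.9858
Posterior entropy = 0.4365
Information gain = 0.9858 - 0.4365 = 0.5493

0.5493


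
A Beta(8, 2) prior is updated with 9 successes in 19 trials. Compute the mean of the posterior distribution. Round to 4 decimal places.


After update: Beta(17, 12)
Mean = 17 / (17 + 12) = 17 / 29
= 0.5862

0.5862


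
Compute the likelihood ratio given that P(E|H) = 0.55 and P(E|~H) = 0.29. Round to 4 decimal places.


LR = P(E|H) / P(E|~H)
= 0.55 / 0.29 = 1.8966

1.8966


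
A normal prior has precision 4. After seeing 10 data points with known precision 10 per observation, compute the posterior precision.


In the conjugate normal model, precisions add:
tau_posterior = tau_prior + n * tau_data
= 4 + 10*10 = 104

104


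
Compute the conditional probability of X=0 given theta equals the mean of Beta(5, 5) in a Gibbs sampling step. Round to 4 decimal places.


Mean of Beta(5, 5) = 0.5
P(X=0 | theta=0.5) = 0.5

0.5


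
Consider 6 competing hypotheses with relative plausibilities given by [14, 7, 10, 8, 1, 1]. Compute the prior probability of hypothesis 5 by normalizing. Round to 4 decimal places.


Sum of weights = 14 + 7 + 10 + 8 + 1 + 1 = 41
Normalized prior for H5 = 1 / 41
= 0.0244

0.0244


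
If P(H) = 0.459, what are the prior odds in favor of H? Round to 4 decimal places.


Prior odds = P(H) / (1 - P(H))
= 0.459 / 0.541
= 0.8484

0.8484


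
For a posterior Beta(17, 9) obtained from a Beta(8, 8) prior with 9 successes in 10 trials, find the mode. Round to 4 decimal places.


Mode = (alpha - 1) / (alpha + beta - 2)
= 16 / 24
= 0.6667

0.6667


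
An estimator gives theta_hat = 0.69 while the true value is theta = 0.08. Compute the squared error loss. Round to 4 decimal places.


The squared error loss is (theta_hat - theta)^2
= (0.69 - 0.08)^2
= (0.61)^2 = 0.3721

0.3721


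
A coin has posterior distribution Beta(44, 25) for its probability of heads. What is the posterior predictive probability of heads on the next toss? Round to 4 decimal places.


Posterior predictive = E[theta] = alpha/(alpha+beta)
= 44/69
= 0.6377

0.6377


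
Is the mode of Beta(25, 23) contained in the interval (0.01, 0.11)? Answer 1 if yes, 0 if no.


Mode = (a-1)/(a+b-2) = 24/46 = 0.5217
Interval: (0.01, 0.11)
Contains mode? 0

0


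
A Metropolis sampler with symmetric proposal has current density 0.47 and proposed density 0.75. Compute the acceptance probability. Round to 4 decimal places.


For symmetric proposals, acceptance = min(1, pi(x*)/pi(x))
= min(1, 0.75/0.47)
= min(1, 1.5957) = 1.0

1.0


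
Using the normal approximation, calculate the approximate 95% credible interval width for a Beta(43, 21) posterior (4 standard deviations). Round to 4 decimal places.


Var(Beta) = 43*21/(64^2 * 65) = 0.0034
SD = 0.0582
Width ~ 4*SD = 0.233

0.233


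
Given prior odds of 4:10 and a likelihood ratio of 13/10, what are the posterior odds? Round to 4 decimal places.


Posterior odds = prior odds * LR
Prior odds = 4/10 = 0.4
LR = 13/10 = 1.3
Posterior odds = 0.4 * 1.3 = 0.52

0.52


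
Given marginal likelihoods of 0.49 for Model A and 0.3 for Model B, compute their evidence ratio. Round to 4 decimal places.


Ratio = ML(A) / ML(B) = 0.49/0.3
= 1.6333

1.6333


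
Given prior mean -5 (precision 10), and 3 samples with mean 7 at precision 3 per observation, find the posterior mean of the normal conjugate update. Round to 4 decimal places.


The posterior mean is a precision-weighted average of prior and data.
Post. prec. = 10 + 9 = 19
Post. mean = (-50 + 63)/19 = 13/19 = 0.6842

0.6842


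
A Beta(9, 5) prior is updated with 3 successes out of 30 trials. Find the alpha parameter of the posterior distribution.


In the Beta-Binomial conjugate update:
alpha_post = alpha_prior + successes
= 9 + 3
= 12

12


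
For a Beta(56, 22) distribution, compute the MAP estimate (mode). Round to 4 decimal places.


MAP = mode = (a-1)/(a+b-2)
= (56-1)/(56+22-2)
= 55/76 = 0.7237

0.7237


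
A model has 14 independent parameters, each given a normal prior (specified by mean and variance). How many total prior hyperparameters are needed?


Each normal prior needs 2 hyperparameters (mean and variance).
Total = 2 * 14 = 28

28


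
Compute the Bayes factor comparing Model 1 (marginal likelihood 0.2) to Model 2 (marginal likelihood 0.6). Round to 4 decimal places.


BF12 = marginal likelihood of M1 / marginal likelihood of M2
= 0.2/0.6
= 0.3333

0.3333


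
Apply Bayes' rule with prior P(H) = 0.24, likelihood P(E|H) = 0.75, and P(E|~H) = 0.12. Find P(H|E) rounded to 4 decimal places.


Step 1: Compute marginal P(E) = P(E|H)P(H) + P(E|~H)P(~H)
= 0.75*0.24 + 0.12*0.76 = 0.2712
Step 2: P(H|E) = P(E|H)P(H)/P(E) = 0.18/0.2712
= 0.6637

0.6637


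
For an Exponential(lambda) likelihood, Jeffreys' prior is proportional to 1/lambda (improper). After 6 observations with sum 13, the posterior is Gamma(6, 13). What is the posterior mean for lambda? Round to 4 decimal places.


Posterior = Gamma(n, sum_x) = Gamma(6, 13)
Posterior mean = shape/rate = 6/13
= 0.4615

0.4615


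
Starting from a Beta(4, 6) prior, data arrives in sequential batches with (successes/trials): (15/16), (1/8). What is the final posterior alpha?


In sequential Bayesian updating, we sum all successes.
Total successes = 16
Final alpha = 4 + 16 = 20

20


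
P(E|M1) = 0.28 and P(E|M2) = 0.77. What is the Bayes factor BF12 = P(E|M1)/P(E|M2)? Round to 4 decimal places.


Bayes factor BF12 = P(E|M1) / P(E|M2)
= 0.28 / 0.77
= 0.3636

0.3636


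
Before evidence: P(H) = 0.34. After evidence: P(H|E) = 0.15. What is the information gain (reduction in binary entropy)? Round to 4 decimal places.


Prior entropy = 0.9248
Posterior entropy = 0.6098
Information gain = 0.9248 - 0.6098 = 0.315

0.315


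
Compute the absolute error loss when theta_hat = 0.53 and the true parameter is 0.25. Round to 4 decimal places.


L = |theta_hat - theta_true|
= |0.53 - 0.25| = 0.28

0.28


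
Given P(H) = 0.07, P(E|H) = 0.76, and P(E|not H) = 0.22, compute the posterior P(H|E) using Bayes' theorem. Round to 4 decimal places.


By Bayes' theorem: P(H|E) = P(E|H)*P(H) / P(E)
P(E) = P(E|H)*P(H) + P(E|not H)*P(not H)
P(E) = 0.76*0.07 + 0.22*0.93 = 0.2578
P(H|E) = 0.76*0.07 / 0.2578 = 0.2064

0.2064


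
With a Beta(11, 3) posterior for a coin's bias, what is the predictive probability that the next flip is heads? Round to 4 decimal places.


The predictive probability equals the posterior mean.
P(next = heads) = alpha / (alpha + beta)
= 11 / 14 = 0.7857

0.7857


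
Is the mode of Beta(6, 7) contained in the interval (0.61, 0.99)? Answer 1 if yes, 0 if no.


Mode = (a-1)/(a+b-2) = 5/11 = 0.4545
Interval: (0.61, 0.99)
Contains mode? 0

0


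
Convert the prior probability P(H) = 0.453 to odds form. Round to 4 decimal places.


P(not H) = 1 - 0.453 = 0.547
Odds = 0.453 / 0.547 = 0.8282

0.8282


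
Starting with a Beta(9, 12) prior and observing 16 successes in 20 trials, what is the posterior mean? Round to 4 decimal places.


Posterior parameters: alpha = 9 + 16 = 25
beta = 12 + 4 = 16
Posterior mean = alpha / (alpha + beta) = 25 / 41
= 0.6098

0.6098


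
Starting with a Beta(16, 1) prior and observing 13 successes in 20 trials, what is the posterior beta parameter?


Posterior beta = prior beta + failures
Failures = 20 - 13 = 7
beta_post = 1 + 7 = 8

8


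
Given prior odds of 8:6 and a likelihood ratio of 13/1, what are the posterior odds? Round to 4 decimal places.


Posterior odds = prior odds * LR
Prior odds = 8/6 = 1.3333
LR = 13/1 = 13.0
Posterior odds = 1.3333 * 13.0 = 17.3333

17.3333


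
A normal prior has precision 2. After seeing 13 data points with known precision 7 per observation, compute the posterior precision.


In the conjugate normal model, precisions add:
tau_posterior = tau_prior + n * tau_data
= 2 + 13*7 = 93

93


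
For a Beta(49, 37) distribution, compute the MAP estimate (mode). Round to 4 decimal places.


MAP = mode = (a-1)/(a+b-2)
= (49-1)/(49+37-2)
= 48/84 = 0.5714

0.5714


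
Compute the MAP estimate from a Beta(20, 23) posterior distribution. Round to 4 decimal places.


MAP = mode of Beta distribution
= (alpha - 1)/(alpha + beta - 2)
= (20-1)/(20+23-2)
= 19/41 = 0.4634

0.4634


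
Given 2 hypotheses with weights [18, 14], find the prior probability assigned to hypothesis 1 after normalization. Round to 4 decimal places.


To normalize, divide each weight by the sum of all weights.
Sum = 32
Prior(H1) = 18/32 = 0.5625

0.5625


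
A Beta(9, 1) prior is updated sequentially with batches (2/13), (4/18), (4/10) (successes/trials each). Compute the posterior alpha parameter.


Sequential conjugate updating is equivalent to a single batch update.
Total successes across all batches = 10
alpha_posterior = alpha_prior + total_successes = 9 + 10
= 19

19


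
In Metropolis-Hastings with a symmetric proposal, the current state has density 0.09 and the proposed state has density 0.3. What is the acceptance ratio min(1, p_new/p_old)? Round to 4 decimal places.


Ratio = p_new / p_old = 0.3 / 0.09 = 3.3333
Acceptance = min(1, 3.3333) = 1.0

1.0


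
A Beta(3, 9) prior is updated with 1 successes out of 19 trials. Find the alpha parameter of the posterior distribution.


In the Beta-Binomial conjugate update:
alpha_post = alpha_prior + successes
= 3 + 1
= 4

4


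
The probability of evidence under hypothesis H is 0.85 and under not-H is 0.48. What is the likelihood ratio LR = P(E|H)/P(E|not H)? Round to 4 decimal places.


LR = 0.85 / 0.48
= 1.7708

1.7708


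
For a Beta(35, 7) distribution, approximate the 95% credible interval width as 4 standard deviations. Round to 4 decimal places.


Variance of Beta(a,b) = ab / ((a+b)^2 * (a+b+1))
= 35*7 / ((42)^2 * 43)
= 0.0032
SD = sqrt(0.0032) = 0.0568
Width = 4 * SD = 0.2273

0.2273


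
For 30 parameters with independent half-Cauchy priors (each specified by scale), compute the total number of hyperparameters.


A half-Cauchy prior has 1 hyperparameter per parameter.
Total = 30 * 1 = 30

30


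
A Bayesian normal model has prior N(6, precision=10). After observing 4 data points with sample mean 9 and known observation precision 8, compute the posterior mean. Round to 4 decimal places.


Posterior mean = (prior_precision * prior_mean + n * data_precision * data_mean) / (prior_precision + n * data_precision)
Numerator = 10*6 + 4*8*9 = 348
Denominator = 10 + 4*8 = 42
Posterior mean = 8.2857

8.2857


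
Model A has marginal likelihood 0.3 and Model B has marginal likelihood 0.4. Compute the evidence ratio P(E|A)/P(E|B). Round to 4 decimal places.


Evidence ratio = P(E|A) / P(E|B)
= 0.3 / 0.4
= 0.75

0.75


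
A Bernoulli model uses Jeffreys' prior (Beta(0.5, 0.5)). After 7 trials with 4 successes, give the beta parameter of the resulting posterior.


Posterior = Beta(prior_alpha + successes, prior_beta + failures)
= Beta(0.5 + 4, 0.5 + 3)
Posterior beta = 0.5 + (n - k) = 0.5 + 3 = 3.5

3.5


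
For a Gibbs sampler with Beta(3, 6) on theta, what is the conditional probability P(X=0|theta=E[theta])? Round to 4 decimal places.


E[theta] = 3/(3+6) = 0.3333
P(X=0|theta) = 1 - theta = 0.6667

0.6667


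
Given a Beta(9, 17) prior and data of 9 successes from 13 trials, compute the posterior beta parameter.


Number of failures = 13 - 9 = 4
Posterior beta = 17 + 4 = 21

21


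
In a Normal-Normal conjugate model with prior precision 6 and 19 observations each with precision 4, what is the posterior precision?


Posterior precision = prior precision + n * observation precision
= 6 + 19 * 4
= 6 + 76 = 82

82


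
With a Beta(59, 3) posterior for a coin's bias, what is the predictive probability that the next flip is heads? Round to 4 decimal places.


The predictive probability equals the posterior mean.
P(next = heads) = alpha / (alpha + beta)
= 59 / 62 = 0.9516

0.9516


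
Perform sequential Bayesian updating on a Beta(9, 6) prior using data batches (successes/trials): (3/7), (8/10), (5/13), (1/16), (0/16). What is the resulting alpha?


Accumulate successes: 17
Posterior alpha = prior alpha + sum of successes
= 9 + 17 = 26

26


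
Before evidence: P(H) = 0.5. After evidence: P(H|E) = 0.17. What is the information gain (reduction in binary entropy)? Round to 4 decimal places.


Prior entropy = 1.0
Posterior entropy = 0.6577
Information gain = 1.0 - 0.6577 = 0.3423

0.3423


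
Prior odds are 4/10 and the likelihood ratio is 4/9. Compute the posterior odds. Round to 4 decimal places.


Posterior odds = prior odds * likelihood ratio
= (4/10) * (4/9)
= 16 / 90
= 0.1778

0.1778


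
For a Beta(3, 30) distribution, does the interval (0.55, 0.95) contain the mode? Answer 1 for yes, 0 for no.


Mode of Beta(a,b) = (a-1)/(a+b-2)
= (3-1)/(3+30-2) = 0.0645
Check: 0.55 <= 0.0645 <= 0.95?
Result: 0

0


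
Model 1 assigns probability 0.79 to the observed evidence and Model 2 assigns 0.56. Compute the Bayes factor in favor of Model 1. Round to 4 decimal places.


BF = P(data|M1) / P(data|M2)
= 0.79 / 0.56 = 1.4107

1.4107


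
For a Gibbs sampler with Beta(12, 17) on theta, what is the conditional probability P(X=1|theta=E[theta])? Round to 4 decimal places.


E[theta] = 12/(12+17) = 0.4138
P(X=1|theta) = theta = 0.4138

0.4138


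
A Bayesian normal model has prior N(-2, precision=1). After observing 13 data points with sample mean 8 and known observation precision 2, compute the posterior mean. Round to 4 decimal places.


Posterior mean = (prior_precision * prior_mean + n * data_precision * data_mean) / (prior_precision + n * data_precision)
Numerator = 1*-2 + 13*2*8 = 206
Denominator = 1 + 13*2 = 27
Posterior mean = 7.6296

7.6296


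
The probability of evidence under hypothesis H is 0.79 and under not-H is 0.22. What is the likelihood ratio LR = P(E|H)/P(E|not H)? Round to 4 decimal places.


LR = 0.79 / 0.22
= 3.5909

3.5909


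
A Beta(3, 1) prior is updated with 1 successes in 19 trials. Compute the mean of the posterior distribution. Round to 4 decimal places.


After update: Beta(4, 19)
Mean = 4 / (4 + 19) = 4 / 23
= 0.1739

0.1739


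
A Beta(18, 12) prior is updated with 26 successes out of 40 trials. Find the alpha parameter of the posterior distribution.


In the Beta-Binomial conjugate update:
alpha_post = alpha_prior + successes
= 18 + 26
= 44

44


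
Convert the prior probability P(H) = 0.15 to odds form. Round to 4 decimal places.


P(not H) = 1 - 0.15 = 0.85
Odds = 0.15 / 0.85 = 0.1765

0.1765


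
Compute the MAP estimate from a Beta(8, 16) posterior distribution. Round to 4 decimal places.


MAP = mode of Beta distribution
= (alpha - 1)/(alpha + beta - 2)
= (8-1)/(8+16-2)
= 7/22 = 0.3182

0.3182


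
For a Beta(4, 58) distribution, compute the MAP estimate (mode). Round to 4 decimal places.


MAP = mode = (a-1)/(a+b-2)
= (4-1)/(4+58-2)
= 3/60 = 0.05

0.05


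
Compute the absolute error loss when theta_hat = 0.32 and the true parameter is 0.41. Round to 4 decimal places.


L = |theta_hat - theta_true|
= |0.32 - 0.41| = 0.09

0.09


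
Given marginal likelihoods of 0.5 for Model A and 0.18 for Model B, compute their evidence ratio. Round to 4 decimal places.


Ratio = ML(A) / ML(B) = 0.5/0.18
= 2.7778

2.7778


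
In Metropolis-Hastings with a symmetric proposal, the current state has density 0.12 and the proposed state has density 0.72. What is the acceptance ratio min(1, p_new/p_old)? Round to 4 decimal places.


Ratio = p_new / p_old = 0.72 / 0.12 = 6.0
Acceptance = min(1, 6.0) = 1.0

1.0


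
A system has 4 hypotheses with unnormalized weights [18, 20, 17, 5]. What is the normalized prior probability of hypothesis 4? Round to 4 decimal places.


The normalized prior is the weight divided by the total.
Total weight = 60
P(H4) = 5 / 60 = 0.0833

0.0833


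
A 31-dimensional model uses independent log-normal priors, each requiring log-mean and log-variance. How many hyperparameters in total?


Per parameter: 2 (log-mean and log-variance).
Total = 31 * 2 = 62

62


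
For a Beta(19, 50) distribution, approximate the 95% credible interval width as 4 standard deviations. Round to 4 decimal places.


Variance of Beta(a,b) = ab / ((a+b)^2 * (a+b+1))
= 19*50 / ((69)^2 * 70)
= 0.0029
SD = sqrt(0.0029) = 0.0534
Width = 4 * SD = 0.2136

0.2136


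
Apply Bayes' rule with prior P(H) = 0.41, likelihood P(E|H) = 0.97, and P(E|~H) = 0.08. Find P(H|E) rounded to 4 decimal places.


Step 1: Compute marginal P(E) = P(E|H)P(H) + P(E|~H)P(~H)
= 0.97*0.41 + 0.08*0.59 = 0.4449
Step 2: P(H|E) = P(E|H)P(H)/P(E) = 0.3977/0.4449
= 0.8939

0.8939


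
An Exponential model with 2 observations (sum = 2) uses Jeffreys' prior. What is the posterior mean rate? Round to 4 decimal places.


Posterior Gamma(2, 2)
E[lambda] = 2/2 = 1.0

1.0


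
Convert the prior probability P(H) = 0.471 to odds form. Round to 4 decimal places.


P(not H) = 1 - 0.471 = 0.529
Odds = 0.471 / 0.529 = 0.8904

0.8904


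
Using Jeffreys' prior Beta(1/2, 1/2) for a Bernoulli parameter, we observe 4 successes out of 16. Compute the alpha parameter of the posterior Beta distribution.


Conjugate update: Beta(0.5 + k, 0.5 + n - k).
k = 4, n - k = 12
Posterior alpha = 0.5 + k = 0.5 + 4 = 4.5

4.5


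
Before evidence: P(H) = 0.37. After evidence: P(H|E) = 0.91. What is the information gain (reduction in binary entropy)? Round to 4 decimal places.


Prior entropy = 0.9507
Posterior entropy = 0.4365
Information gain = 0.9507 - 0.4365 = 0.5142

0.5142


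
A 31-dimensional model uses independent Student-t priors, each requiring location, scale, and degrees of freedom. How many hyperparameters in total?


Per parameter: 3 (location, scale, and degrees of freedom).
Total = 31 * 3 = 93

93


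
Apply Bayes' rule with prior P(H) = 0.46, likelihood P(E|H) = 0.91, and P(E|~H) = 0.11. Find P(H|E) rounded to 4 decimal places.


Step 1: Compute marginal P(E) = P(E|H)P(H) + P(E|~H)P(~H)
= 0.91*0.46 + 0.11*0.54 = 0.478
Step 2: P(H|E) = P(E|H)P(H)/P(E) = 0.4186/0.478
= 0.8757

0.8757


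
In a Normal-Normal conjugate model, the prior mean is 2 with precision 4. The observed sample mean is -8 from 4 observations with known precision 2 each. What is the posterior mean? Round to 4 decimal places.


Posterior precision = tau0 + n*tau = 4 + 4*2 = 12
Posterior mean = (tau0*mu0 + n*tau*xbar) / posterior_precision
= (4*2 + 4*2*-8) / 12
= -56 / 12 = -4.6667

-4.6667


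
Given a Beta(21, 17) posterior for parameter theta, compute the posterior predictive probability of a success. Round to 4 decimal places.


For a Beta-Bernoulli model, the predictive probability is the mean:
P(success) = 21/(21+17) = 21/38 = 0.5526

0.5526


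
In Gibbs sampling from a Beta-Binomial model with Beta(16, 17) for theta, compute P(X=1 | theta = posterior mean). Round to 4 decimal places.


Posterior mean = alpha/(alpha+beta) = 16/33 = 0.4848
P(X=1|theta=mean) = theta = 0.4848

0.4848


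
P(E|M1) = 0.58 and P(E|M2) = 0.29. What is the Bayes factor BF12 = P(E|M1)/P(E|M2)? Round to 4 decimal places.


Bayes factor BF12 = P(E|M1) / P(E|M2)
= 0.58 / 0.29
= 2.0

2.0


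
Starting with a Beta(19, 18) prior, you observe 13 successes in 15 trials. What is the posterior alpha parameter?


For a Beta-Binomial conjugate model:
Posterior alpha = prior alpha + number of successes
= 19 + 13 = 32

32


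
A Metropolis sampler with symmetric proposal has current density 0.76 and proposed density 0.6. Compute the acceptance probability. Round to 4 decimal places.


For symmetric proposals, acceptance = min(1, pi(x*)/pi(x))
= min(1, 0.6/0.76)
= min(1, 0.7895) = 0.7895

0.7895


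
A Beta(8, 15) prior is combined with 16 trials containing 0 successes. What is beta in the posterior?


In conjugate updating:
beta_posterior = beta_prior + (n - k)
= 15 + (16 - 0)
= 15 + 16 = 31

31


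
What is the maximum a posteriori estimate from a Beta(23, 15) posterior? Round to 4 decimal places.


The MAP estimate equals the mode of the distribution.
Mode of Beta(a,b) = (a-1)/(a+b-2)
= 22/36
= 0.6111

0.6111


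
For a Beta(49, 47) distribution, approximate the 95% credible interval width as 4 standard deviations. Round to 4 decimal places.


Variance of Beta(a,b) = ab / ((a+b)^2 * (a+b+1))
= 49*47 / ((96)^2 * 97)
= 0.0026
SD = sqrt(0.0026) = 0.0508
Width = 4 * SD = 0.203

0.203


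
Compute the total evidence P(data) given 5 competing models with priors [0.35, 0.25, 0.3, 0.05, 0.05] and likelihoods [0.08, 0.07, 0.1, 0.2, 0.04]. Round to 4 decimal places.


Marginal likelihood = sum P(model_i) * P(data|model_i)
Model 1: 0.35 * 0.08 = 0.028
Model 2: 0.25 * 0.07 = 0.0175
Model 3: 0.3 * 0.1 = 0.03
Model 4: 0.05 * 0.2 = 0.01
Model 5: 0.05 * 0.04 = 0.002
Total = 0.0875

0.0875


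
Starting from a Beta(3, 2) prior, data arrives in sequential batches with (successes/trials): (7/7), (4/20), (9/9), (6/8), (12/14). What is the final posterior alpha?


In sequential Bayesian updating, we sum all successes.
Total successes = 38
Final alpha = 3 + 38 = 41

41


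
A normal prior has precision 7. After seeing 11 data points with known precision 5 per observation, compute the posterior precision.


In the conjugate normal model, precisions add:
tau_posterior = tau_prior + n * tau_data
= 7 + 11*5 = 62

62


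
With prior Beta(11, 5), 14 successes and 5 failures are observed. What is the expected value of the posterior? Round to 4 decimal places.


Posterior = Beta(25, 10)
E[theta] = alpha/(alpha+beta)
= 25/35 = 0.7143

0.7143


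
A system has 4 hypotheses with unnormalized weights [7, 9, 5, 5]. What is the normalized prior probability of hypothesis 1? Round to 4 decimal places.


The normalized prior is the weight divided by the total.
Total weight = 26
P(H1) = 7 / 26 = 0.2692

0.2692


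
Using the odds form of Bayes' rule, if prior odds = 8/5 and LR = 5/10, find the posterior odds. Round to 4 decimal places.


Bayes' rule in odds form: posterior odds = prior odds * LR
= (8 * 5) / (5 * 10)
= 40/50 = 0.8

0.8


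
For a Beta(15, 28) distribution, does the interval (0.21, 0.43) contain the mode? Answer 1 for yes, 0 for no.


Mode of Beta(a,b) = (a-1)/(a+b-2)
= (15-1)/(15+28-2) = 0.3415
Check: 0.21 <= 0.3415 <= 0.43?
Result: 1

1


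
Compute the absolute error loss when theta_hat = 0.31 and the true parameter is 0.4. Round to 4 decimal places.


L = |theta_hat - theta_true|
= |0.31 - 0.4| = 0.09

0.09


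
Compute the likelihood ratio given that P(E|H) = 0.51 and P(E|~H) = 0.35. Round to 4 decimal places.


LR = P(E|H) / P(E|~H)
= 0.51 / 0.35 = 1.4571

1.4571


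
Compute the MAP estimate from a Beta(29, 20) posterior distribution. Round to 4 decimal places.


MAP = mode of Beta distribution
= (alpha - 1)/(alpha + beta - 2)
= (29-1)/(29+20-2)
= 28/47 = 0.5957

0.5957


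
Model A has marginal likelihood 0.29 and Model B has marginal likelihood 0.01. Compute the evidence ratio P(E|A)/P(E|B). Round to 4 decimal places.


Evidence ratio = P(E|A) / P(E|B)
= 0.29 / 0.01
= 29.0

29.0


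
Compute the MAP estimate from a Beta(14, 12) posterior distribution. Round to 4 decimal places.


MAP = mode of Beta distribution
= (alpha - 1)/(alpha + beta - 2)
= (14-1)/(14+12-2)
= 13/24 = 0.5417

0.5417


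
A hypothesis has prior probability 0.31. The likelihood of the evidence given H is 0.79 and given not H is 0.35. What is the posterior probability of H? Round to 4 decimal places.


Using Bayes' theorem:
P(E) = 0.31 * 0.79 + 0.69 * 0.35
P(E) = 0.4864
P(H|E) = (0.31 * 0.79) / 0.4864 = 0.5035

0.5035


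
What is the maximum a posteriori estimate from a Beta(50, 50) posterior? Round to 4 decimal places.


The MAP estimate equals the mode of the distribution.
Mode of Beta(a,b) = (a-1)/(a+b-2)
= 49/98
= 0.5

0.5


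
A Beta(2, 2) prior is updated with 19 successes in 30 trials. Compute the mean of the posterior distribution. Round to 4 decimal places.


After update: Beta(21, 13)
Mean = 21 / (21 + 13) = 21 / 34
= 0.6176

0.6176


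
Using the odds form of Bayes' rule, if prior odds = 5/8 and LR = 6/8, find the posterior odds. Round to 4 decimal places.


Bayes' rule in odds form: posterior odds = prior odds * LR
= (5 * 6) / (8 * 8)
= 30/64 = 0.4688

0.4688


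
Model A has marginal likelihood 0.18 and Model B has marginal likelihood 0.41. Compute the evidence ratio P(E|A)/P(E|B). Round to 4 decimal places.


Evidence ratio = P(E|A) / P(E|B)
= 0.18 / 0.41
= 0.439

0.439


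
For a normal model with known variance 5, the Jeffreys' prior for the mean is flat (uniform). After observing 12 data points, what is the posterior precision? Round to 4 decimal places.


Jeffreys' prior for normal mean (known variance) is flat.
Prior precision = 0.
Posterior precision = prior_prec + n/sigma^2 = 0 + 12/5
= 2.4

2.4


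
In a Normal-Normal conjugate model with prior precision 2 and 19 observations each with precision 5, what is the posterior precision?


Posterior precision = prior precision + n * observation precision
= 2 + 19 * 5
= 2 + 95 = 97

97


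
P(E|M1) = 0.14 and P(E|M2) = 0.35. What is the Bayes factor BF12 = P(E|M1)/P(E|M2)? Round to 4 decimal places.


Bayes factor BF12 = P(E|M1) / P(E|M2)
= 0.14 / 0.35
= 0.4

0.4


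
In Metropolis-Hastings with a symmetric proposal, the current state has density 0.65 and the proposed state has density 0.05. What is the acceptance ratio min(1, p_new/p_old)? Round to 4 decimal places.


Ratio = p_new / p_old = 0.05 / 0.65 = 0.0769
Acceptance = min(1, 0.0769) = 0.0769

0.0769


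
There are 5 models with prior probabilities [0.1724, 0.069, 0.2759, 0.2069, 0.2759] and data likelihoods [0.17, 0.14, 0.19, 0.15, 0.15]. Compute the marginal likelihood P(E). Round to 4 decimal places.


P(E) = sum over models of P(M_i) * P(E|M_i)
= 0.1724*0.17 + 0.069*0.14 + 0.2759*0.19 + 0.2069*0.15 + 0.2759*0.15
= 0.1638

0.1638


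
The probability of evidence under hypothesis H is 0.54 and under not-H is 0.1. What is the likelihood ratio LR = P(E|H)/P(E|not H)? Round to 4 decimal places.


LR = 0.54 / 0.1
= 5.4

5.4


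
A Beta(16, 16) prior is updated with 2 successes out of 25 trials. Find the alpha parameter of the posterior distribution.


In the Beta-Binomial conjugate update:
alpha_post = alpha_prior + successes
= 16 + 2
= 18

18


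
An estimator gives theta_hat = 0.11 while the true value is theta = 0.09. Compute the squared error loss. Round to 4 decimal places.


The squared error loss is (theta_hat - theta)^2
= (0.11 - 0.09)^2
= (0.02)^2 = 0.0004

0.0004


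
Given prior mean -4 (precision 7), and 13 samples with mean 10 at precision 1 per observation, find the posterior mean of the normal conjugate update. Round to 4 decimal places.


The posterior mean is a precision-weighted average of prior and data.
Post. prec. = 7 + 13 = 20
Post. mean = (-28 + 130)/20 = 102/20 = 5.1

5.1


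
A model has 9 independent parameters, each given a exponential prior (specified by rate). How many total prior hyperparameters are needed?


Each exponential prior needs 1 hyperparameter (rate).
Total = 1 * 9 = 9

9


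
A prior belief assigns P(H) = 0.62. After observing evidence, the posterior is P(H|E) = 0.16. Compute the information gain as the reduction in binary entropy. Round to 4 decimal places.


H(prior) = -0.62*log2(0.62) - 0.38*log2(0.38)
= 0.958
H(post) = -0.16*log2(0.16) - 0.84*log2(0.84)
= 0.6343
IG = 0.958 - 0.6343 = 0.3237

0.3237


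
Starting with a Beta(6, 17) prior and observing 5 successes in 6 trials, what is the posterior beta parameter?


Posterior beta = prior beta + failures
Failures = 6 - 5 = 1
beta_post = 17 + 1 = 18

18


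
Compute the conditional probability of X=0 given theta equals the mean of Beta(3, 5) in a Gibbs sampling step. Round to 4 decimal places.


Mean of Beta(3, 5) = 0.375
P(X=0 | theta=0.375) = 0.625

0.625


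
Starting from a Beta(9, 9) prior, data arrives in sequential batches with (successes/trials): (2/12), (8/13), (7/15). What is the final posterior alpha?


In sequential Bayesian updating, we sum all successes.
Total successes = 17
Final alpha = 9 + 17 = 26

26


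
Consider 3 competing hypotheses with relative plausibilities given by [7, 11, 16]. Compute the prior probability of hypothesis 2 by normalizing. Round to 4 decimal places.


Sum of weights = 7 + 11 + 16 = 34
Normalized prior for H2 = 11 / 34
= 0.3235

0.3235


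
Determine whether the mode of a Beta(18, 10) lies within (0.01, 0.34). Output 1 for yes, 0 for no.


First find the mode: (a-1)/(a+b-2) = 0.6538
Is 0.6538 in (0.01, 0.34)? 0

0


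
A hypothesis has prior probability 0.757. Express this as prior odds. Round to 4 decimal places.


Odds = P(H) / P(not H) = 0.757 / 0.243
= 3.1152

3.1152


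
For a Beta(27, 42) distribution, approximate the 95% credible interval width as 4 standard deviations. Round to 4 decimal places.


Variance of Beta(a,b) = ab / ((a+b)^2 * (a+b+1))
= 27*42 / ((69)^2 * 70)
= 0.0034
SD = sqrt(0.0034) = 0.0583
Width = 4 * SD = 0.2333

0.2333


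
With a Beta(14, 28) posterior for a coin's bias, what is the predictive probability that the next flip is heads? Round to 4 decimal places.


The predictive probability equals the posterior mean.
P(next = heads) = alpha / (alpha + beta)
= 14 / 42 = 0.3333

0.3333


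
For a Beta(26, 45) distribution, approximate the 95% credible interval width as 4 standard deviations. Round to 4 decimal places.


Variance of Beta(a,b) = ab / ((a+b)^2 * (a+b+1))
= 26*45 / ((71)^2 * 72)
= 0.0032
SD = sqrt(0.0032) = 0.0568
Width = 4 * SD = 0.2271

0.2271


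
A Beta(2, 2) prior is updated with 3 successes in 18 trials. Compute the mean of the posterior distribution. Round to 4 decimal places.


After update: Beta(5, 17)
Mean = 5 / (5 + 17) = 5 / 22
= 0.2273

0.2273


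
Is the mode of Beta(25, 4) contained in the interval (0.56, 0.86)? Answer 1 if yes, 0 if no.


Mode = (a-1)/(a+b-2) = 24/27 = 0.8889
Interval: (0.56, 0.86)
Contains mode? 0

0


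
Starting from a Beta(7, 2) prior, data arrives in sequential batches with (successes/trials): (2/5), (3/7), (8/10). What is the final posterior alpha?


In sequential Bayesian updating, we sum all successes.
Total successes = 13
Final alpha = 7 + 13 = 20

20


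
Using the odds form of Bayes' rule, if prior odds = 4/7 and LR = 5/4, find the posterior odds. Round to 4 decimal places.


Bayes' rule in odds form: posterior odds = prior odds * LR
= (4 * 5) / (7 * 4)
= 20/28 = 0.7143

0.7143


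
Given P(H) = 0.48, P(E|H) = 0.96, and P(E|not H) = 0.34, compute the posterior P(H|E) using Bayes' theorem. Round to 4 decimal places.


By Bayes' theorem: P(H|E) = P(E|H)*P(H) / P(E)
P(E) = P(E|H)*P(H) + P(E|not H)*P(not H)
P(E) = 0.96*0.48 + 0.34*0.52 = 0.6376
P(H|E) = 0.96*0.48 / 0.6376 = 0.7227

0.7227


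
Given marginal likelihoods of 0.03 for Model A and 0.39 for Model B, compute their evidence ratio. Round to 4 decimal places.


Ratio = ML(A) / ML(B) = 0.03/0.39
= 0.0769

0.0769


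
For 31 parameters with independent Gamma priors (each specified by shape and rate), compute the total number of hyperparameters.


A Gamma prior has 2 hyperparameters per parameter.
Total = 31 * 2 = 62

62


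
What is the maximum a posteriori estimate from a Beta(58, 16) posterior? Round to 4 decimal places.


The MAP estimate equals the mode of the distribution.
Mode of Beta(a,b) = (a-1)/(a+b-2)
= 57/72
= 0.7917

0.7917


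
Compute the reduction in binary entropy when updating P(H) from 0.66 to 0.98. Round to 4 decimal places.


H_before = -p*log2(p) - (1-p)*log2(1-p) for p=0.66: 0.9248
H_after for p=0.98: 0.1414
Reduction = 0.9248 - 0.1414 = 0.7834

0.7834


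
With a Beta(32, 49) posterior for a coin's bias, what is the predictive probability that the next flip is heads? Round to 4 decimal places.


The predictive probability equals the posterior mean.
P(next = heads) = alpha / (alpha + beta)
= 32 / 81 = 0.3951

0.3951
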